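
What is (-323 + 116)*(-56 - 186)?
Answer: 50094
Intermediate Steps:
(-323 + 116)*(-56 - 186) = -207*(-242) = 50094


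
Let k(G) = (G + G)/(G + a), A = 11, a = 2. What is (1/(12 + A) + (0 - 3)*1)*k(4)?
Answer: -272/69 ≈ -3.9420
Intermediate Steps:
k(G) = 2*G/(2 + G) (k(G) = (G + G)/(G + 2) = (2*G)/(2 + G) = 2*G/(2 + G))
(1/(12 + A) + (0 - 3)*1)*k(4) = (1/(12 + 11) + (0 - 3)*1)*(2*4/(2 + 4)) = (1/23 - 3*1)*(2*4/6) = (1/23 - 3)*(2*4*(⅙)) = -68/23*4/3 = -272/69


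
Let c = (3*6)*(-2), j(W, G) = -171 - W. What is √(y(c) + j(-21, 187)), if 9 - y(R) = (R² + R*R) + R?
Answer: I*√2697 ≈ 51.933*I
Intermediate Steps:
c = -36 (c = 18*(-2) = -36)
y(R) = 9 - R - 2*R² (y(R) = 9 - ((R² + R*R) + R) = 9 - ((R² + R²) + R) = 9 - (2*R² + R) = 9 - (R + 2*R²) = 9 + (-R - 2*R²) = 9 - R - 2*R²)
√(y(c) + j(-21, 187)) = √((9 - 1*(-36) - 2*(-36)²) + (-171 - 1*(-21))) = √((9 + 36 - 2*1296) + (-171 + 21)) = √((9 + 36 - 2592) - 150) = √(-2547 - 150) = √(-2697) = I*√2697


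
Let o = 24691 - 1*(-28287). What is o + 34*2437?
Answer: 135836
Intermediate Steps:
o = 52978 (o = 24691 + 28287 = 52978)
o + 34*2437 = 52978 + 34*2437 = 52978 + 82858 = 135836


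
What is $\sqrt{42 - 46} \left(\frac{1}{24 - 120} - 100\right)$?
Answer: $- \frac{9601 i}{48} \approx - 200.02 i$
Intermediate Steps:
$\sqrt{42 - 46} \left(\frac{1}{24 - 120} - 100\right) = \sqrt{-4} \left(\frac{1}{-96} - 100\right) = 2 i \left(- \frac{1}{96} - 100\right) = 2 i \left(- \frac{9601}{96}\right) = - \frac{9601 i}{48}$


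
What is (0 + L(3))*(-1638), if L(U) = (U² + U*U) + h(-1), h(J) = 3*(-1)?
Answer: -24570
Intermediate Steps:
h(J) = -3
L(U) = -3 + 2*U² (L(U) = (U² + U*U) - 3 = (U² + U²) - 3 = 2*U² - 3 = -3 + 2*U²)
(0 + L(3))*(-1638) = (0 + (-3 + 2*3²))*(-1638) = (0 + (-3 + 2*9))*(-1638) = (0 + (-3 + 18))*(-1638) = (0 + 15)*(-1638) = 15*(-1638) = -24570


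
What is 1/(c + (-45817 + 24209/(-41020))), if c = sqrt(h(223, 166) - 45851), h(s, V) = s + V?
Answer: -25698176086660/1177453998929664067 - 1682640400*I*sqrt(45462)/3532361996788992201 ≈ -2.1825e-5 - 1.0157e-7*I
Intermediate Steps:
h(s, V) = V + s
c = I*sqrt(45462) (c = sqrt((166 + 223) - 45851) = sqrt(389 - 45851) = sqrt(-45462) = I*sqrt(45462) ≈ 213.22*I)
1/(c + (-45817 + 24209/(-41020))) = 1/(I*sqrt(45462) + (-45817 + 24209/(-41020))) = 1/(I*sqrt(45462) + (-45817 + 24209*(-1/41020))) = 1/(I*sqrt(45462) + (-45817 - 24209/41020)) = 1/(I*sqrt(45462) - 1879437549/41020) = 1/(-1879437549/41020 + I*sqrt(45462))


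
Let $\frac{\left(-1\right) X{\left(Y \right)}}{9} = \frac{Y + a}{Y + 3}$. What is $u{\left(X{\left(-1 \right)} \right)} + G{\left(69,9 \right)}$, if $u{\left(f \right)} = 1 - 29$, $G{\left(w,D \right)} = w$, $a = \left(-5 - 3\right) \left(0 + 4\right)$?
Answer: $41$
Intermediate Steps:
$a = -32$ ($a = \left(-8\right) 4 = -32$)
$X{\left(Y \right)} = - \frac{9 \left(-32 + Y\right)}{3 + Y}$ ($X{\left(Y \right)} = - 9 \frac{Y - 32}{Y + 3} = - 9 \frac{-32 + Y}{3 + Y} = - \frac{9 \left(-32 + Y\right)}{3 + Y}$)
$u{\left(f \right)} = -28$
$u{\left(X{\left(-1 \right)} \right)} + G{\left(69,9 \right)} = -28 + 69 = 41$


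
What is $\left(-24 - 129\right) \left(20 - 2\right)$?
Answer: $-2754$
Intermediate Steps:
$\left(-24 - 129\right) \left(20 - 2\right) = - 153 \left(20 - 2\right) = \left(-153\right) 18 = -2754$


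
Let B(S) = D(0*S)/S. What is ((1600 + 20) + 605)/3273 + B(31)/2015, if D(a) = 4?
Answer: 138997717/204447945 ≈ 0.67987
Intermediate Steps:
B(S) = 4/S
((1600 + 20) + 605)/3273 + B(31)/2015 = ((1600 + 20) + 605)/3273 + (4/31)/2015 = (1620 + 605)*(1/3273) + (4*(1/31))*(1/2015) = 2225*(1/3273) + (4/31)*(1/2015) = 2225/3273 + 4/62465 = 138997717/204447945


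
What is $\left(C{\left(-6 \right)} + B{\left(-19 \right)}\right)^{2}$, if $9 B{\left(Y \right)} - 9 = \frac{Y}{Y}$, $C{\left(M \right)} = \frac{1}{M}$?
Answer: $\frac{289}{324} \approx 0.89198$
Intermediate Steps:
$B{\left(Y \right)} = \frac{10}{9}$ ($B{\left(Y \right)} = 1 + \frac{Y \frac{1}{Y}}{9} = 1 + \frac{1}{9} \cdot 1 = 1 + \frac{1}{9} = \frac{10}{9}$)
$\left(C{\left(-6 \right)} + B{\left(-19 \right)}\right)^{2} = \left(\frac{1}{-6} + \frac{10}{9}\right)^{2} = \left(- \frac{1}{6} + \frac{10}{9}\right)^{2} = \left(\frac{17}{18}\right)^{2} = \frac{289}{324}$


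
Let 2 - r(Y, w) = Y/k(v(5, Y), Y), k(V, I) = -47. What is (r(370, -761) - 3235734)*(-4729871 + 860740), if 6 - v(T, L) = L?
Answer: 588413704899454/47 ≈ 1.2519e+13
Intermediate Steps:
v(T, L) = 6 - L
r(Y, w) = 2 + Y/47 (r(Y, w) = 2 - Y/(-47) = 2 - Y*(-1)/47 = 2 - (-1)*Y/47 = 2 + Y/47)
(r(370, -761) - 3235734)*(-4729871 + 860740) = ((2 + (1/47)*370) - 3235734)*(-4729871 + 860740) = ((2 + 370/47) - 3235734)*(-3869131) = (464/47 - 3235734)*(-3869131) = -152079034/47*(-3869131) = 588413704899454/47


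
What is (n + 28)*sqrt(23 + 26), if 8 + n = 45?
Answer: 455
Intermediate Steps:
n = 37 (n = -8 + 45 = 37)
(n + 28)*sqrt(23 + 26) = (37 + 28)*sqrt(23 + 26) = 65*sqrt(49) = 65*7 = 455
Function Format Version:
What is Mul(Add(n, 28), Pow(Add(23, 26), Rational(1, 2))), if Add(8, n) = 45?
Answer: 455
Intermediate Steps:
n = 37 (n = Add(-8, 45) = 37)
Mul(Add(n, 28), Pow(Add(23, 26), Rational(1, 2))) = Mul(Add(37, 28), Pow(Add(23, 26), Rational(1, 2))) = Mul(65, Pow(49, Rational(1, 2))) = Mul(65, 7) = 455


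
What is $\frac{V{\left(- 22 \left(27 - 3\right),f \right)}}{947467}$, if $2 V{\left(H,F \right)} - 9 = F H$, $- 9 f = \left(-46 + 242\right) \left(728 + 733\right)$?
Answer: $\frac{16799561}{1894934} \approx 8.8655$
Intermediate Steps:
$f = - \frac{95452}{3}$ ($f = - \frac{\left(-46 + 242\right) \left(728 + 733\right)}{9} = - \frac{196 \cdot 1461}{9} = \left(- \frac{1}{9}\right) 286356 = - \frac{95452}{3} \approx -31817.0$)
$V{\left(H,F \right)} = \frac{9}{2} + \frac{F H}{2}$
$\frac{V{\left(- 22 \left(27 - 3\right),f \right)}}{947467} = \frac{\frac{9}{2} + \frac{1}{2} \left(- \frac{95452}{3}\right) \left(- 22 \left(27 - 3\right)\right)}{947467} = \left(\frac{9}{2} + \frac{1}{2} \left(- \frac{95452}{3}\right) \left(\left(-22\right) 24\right)\right) \frac{1}{947467} = \left(\frac{9}{2} + \frac{1}{2} \left(- \frac{95452}{3}\right) \left(-528\right)\right) \frac{1}{947467} = \left(\frac{9}{2} + 8399776\right) \frac{1}{947467} = \frac{16799561}{2} \cdot \frac{1}{947467} = \frac{16799561}{1894934}$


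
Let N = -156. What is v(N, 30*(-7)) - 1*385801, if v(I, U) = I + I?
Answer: -386113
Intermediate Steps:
v(I, U) = 2*I
v(N, 30*(-7)) - 1*385801 = 2*(-156) - 1*385801 = -312 - 385801 = -386113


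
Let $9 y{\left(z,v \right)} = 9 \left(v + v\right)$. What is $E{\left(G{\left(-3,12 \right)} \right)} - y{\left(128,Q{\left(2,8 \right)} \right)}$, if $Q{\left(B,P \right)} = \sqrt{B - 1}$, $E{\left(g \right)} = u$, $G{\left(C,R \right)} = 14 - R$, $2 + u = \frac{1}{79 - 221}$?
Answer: $- \frac{569}{142} \approx -4.007$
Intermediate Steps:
$u = - \frac{285}{142}$ ($u = -2 + \frac{1}{79 - 221} = -2 + \frac{1}{-142} = -2 - \frac{1}{142} = - \frac{285}{142} \approx -2.007$)
$E{\left(g \right)} = - \frac{285}{142}$
$Q{\left(B,P \right)} = \sqrt{-1 + B}$
$y{\left(z,v \right)} = 2 v$ ($y{\left(z,v \right)} = \frac{9 \left(v + v\right)}{9} = \frac{9 \cdot 2 v}{9} = \frac{18 v}{9} = 2 v$)
$E{\left(G{\left(-3,12 \right)} \right)} - y{\left(128,Q{\left(2,8 \right)} \right)} = - \frac{285}{142} - 2 \sqrt{-1 + 2} = - \frac{285}{142} - 2 \sqrt{1} = - \frac{285}{142} - 2 \cdot 1 = - \frac{285}{142} - 2 = - \frac{569}{142}$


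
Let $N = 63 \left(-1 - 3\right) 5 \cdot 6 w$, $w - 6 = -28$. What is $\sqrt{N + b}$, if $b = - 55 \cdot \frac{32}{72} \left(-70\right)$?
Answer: $\frac{2 \sqrt{378070}}{3} \approx 409.92$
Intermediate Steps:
$w = -22$ ($w = 6 - 28 = -22$)
$b = \frac{15400}{9}$ ($b = - 55 \cdot 32 \cdot \frac{1}{72} \left(-70\right) = \left(-55\right) \frac{4}{9} \left(-70\right) = \left(- \frac{220}{9}\right) \left(-70\right) = \frac{15400}{9} \approx 1711.1$)
$N = 166320$ ($N = 63 \left(-1 - 3\right) 5 \cdot 6 \left(-22\right) = 63 \left(-4\right) 5 \cdot 6 \left(-22\right) = 63 \left(\left(-20\right) 6\right) \left(-22\right) = 63 \left(-120\right) \left(-22\right) = \left(-7560\right) \left(-22\right) = 166320$)
$\sqrt{N + b} = \sqrt{166320 + \frac{15400}{9}} = \sqrt{\frac{1512280}{9}} = \frac{2 \sqrt{378070}}{3}$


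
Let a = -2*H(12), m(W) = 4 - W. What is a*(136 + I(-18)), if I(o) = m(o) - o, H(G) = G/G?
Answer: -352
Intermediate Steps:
H(G) = 1
a = -2 (a = -2*1 = -2)
I(o) = 4 - 2*o (I(o) = (4 - o) - o = 4 - 2*o)
a*(136 + I(-18)) = -2*(136 + (4 - 2*(-18))) = -2*(136 + (4 + 36)) = -2*(136 + 40) = -2*176 = -352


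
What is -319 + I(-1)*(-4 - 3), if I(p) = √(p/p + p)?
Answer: -319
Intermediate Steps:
I(p) = √(1 + p)
-319 + I(-1)*(-4 - 3) = -319 + √(1 - 1)*(-4 - 3) = -319 + √0*(-7) = -319 + 0*(-7) = -319 + 0 = -319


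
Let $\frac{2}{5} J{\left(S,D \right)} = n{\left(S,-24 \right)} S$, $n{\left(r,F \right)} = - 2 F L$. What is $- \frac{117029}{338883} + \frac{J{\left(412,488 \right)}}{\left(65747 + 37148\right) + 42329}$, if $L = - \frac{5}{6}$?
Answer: $- \frac{1289891629}{2050581033} \approx -0.62904$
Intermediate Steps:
$L = - \frac{5}{6}$ ($L = \left(-5\right) \frac{1}{6} = - \frac{5}{6} \approx -0.83333$)
$n{\left(r,F \right)} = \frac{5 F}{3}$ ($n{\left(r,F \right)} = - 2 F \left(- \frac{5}{6}\right) = \frac{5 F}{3}$)
$J{\left(S,D \right)} = - 100 S$ ($J{\left(S,D \right)} = \frac{5 \cdot \frac{5}{3} \left(-24\right) S}{2} = \frac{5 \left(- 40 S\right)}{2} = - 100 S$)
$- \frac{117029}{338883} + \frac{J{\left(412,488 \right)}}{\left(65747 + 37148\right) + 42329} = - \frac{117029}{338883} + \frac{\left(-100\right) 412}{\left(65747 + 37148\right) + 42329} = \left(-117029\right) \frac{1}{338883} - \frac{41200}{102895 + 42329} = - \frac{117029}{338883} - \frac{41200}{145224} = - \frac{117029}{338883} - \frac{5150}{18153} = - \frac{1289891629}{2050581033}$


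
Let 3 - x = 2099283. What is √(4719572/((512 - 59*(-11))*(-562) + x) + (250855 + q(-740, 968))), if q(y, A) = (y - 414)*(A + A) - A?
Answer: I*√22226615598576147/105837 ≈ 1408.6*I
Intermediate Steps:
x = -2099280 (x = 3 - 1*2099283 = 3 - 2099283 = -2099280)
q(y, A) = -A + 2*A*(-414 + y) (q(y, A) = (-414 + y)*(2*A) - A = 2*A*(-414 + y) - A = -A + 2*A*(-414 + y))
√(4719572/((512 - 59*(-11))*(-562) + x) + (250855 + q(-740, 968))) = √(4719572/((512 - 59*(-11))*(-562) - 2099280) + (250855 + 968*(-829 + 2*(-740)))) = √(4719572/((512 + 649)*(-562) - 2099280) + (250855 + 968*(-829 - 1480))) = √(4719572/(1161*(-562) - 2099280) + (250855 + 968*(-2309))) = √(4719572/(-652482 - 2099280) + (250855 - 2235112)) = √(4719572/(-2751762) - 1984257) = √(4719572*(-1/2751762) - 1984257) = √(-181522/105837 - 1984257) = √(-210007989631/105837) = I*√22226615598576147/105837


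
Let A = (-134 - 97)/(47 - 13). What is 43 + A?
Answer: 1231/34 ≈ 36.206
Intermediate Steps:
A = -231/34 ≈ -6.7941
43 + A = 43 - 231/34 = 1231/34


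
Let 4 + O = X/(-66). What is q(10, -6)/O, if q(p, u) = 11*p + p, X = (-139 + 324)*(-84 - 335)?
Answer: 7920/77251 ≈ 0.10252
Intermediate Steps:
X = -77515 (X = 185*(-419) = -77515)
q(p, u) = 12*p
O = 77251/66 (O = -4 - 77515/(-66) = -4 - 77515*(-1/66) = -4 + 77515/66 = 77251/66 ≈ 1170.5)
q(10, -6)/O = (12*10)/(77251/66) = 120*(66/77251) = 7920/77251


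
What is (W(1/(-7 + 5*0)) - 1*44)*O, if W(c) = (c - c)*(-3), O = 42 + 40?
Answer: -3608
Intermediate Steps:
O = 82
W(c) = 0 (W(c) = 0*(-3) = 0)
(W(1/(-7 + 5*0)) - 1*44)*O = (0 - 1*44)*82 = (0 - 44)*82 = -44*82 = -3608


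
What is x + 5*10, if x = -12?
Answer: 38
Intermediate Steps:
x + 5*10 = -12 + 5*10 = -12 + 50 = 38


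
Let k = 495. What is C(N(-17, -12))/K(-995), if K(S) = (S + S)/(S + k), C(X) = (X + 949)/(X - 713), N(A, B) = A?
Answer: -4660/14527 ≈ -0.32078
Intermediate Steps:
C(X) = (949 + X)/(-713 + X)
K(S) = 2*S/(495 + S) (K(S) = (S + S)/(S + 495) = (2*S)/(495 + S) = 2*S/(495 + S))
C(N(-17, -12))/K(-995) = ((949 - 17)/(-713 - 17))/((2*(-995)/(495 - 995))) = (932/(-730))/((2*(-995)/(-500))) = (-1/730*932)/((2*(-995)*(-1/500))) = -466/(365*199/50) = -466/365*50/199 = -4660/14527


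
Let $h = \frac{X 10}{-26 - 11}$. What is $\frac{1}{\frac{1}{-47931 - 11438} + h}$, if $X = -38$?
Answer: $\frac{2196653}{22560183} \approx 0.097369$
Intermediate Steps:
$h = \frac{380}{37}$ ($h = \frac{\left(-38\right) 10}{-26 - 11} = - \frac{380}{-37} = \left(-380\right) \left(- \frac{1}{37}\right) = \frac{380}{37} \approx 10.27$)
$\frac{1}{\frac{1}{-47931 - 11438} + h} = \frac{1}{\frac{1}{-47931 - 11438} + \frac{380}{37}} = \frac{1}{\frac{1}{-59369} + \frac{380}{37}} = \frac{1}{- \frac{1}{59369} + \frac{380}{37}} = \frac{1}{\frac{22560183}{2196653}} = \frac{2196653}{22560183}$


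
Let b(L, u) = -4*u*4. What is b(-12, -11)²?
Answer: 30976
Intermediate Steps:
b(L, u) = -16*u
b(-12, -11)² = (-16*(-11))² = 176² = 30976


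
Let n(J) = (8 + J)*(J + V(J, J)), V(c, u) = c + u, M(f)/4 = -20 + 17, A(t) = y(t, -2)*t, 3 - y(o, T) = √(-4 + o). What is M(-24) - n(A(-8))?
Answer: 1140 + 1920*I*√3 ≈ 1140.0 + 3325.5*I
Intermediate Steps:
y(o, T) = 3 - √(-4 + o)
A(t) = t*(3 - √(-4 + t)) (A(t) = (3 - √(-4 + t))*t = t*(3 - √(-4 + t)))
M(f) = -12 (M(f) = 4*(-20 + 17) = 4*(-3) = -12)
n(J) = 3*J*(8 + J) (n(J) = (8 + J)*(J + (J + J)) = (8 + J)*(J + 2*J) = (8 + J)*(3*J) = 3*J*(8 + J))
M(-24) - n(A(-8)) = -12 - 3*(-8*(3 - √(-4 - 8)))*(8 - 8*(3 - √(-4 - 8))) = -12 - 3*(-8*(3 - √(-12)))*(8 - 8*(3 - √(-12))) = -12 - 3*(-8*(3 - 2*I*√3))*(8 - 8*(3 - 2*I*√3)) = -12 - 3*(-24 + 16*I*√3)*(8 + (-24 + 16*I*√3)) = -12 - 3*(-24 + 16*I*√3)*(-16 + 16*I*√3)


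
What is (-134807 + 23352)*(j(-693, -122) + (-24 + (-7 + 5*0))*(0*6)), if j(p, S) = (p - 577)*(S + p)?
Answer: -115361497750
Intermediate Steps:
j(p, S) = (-577 + p)*(S + p)
(-134807 + 23352)*(j(-693, -122) + (-24 + (-7 + 5*0))*(0*6)) = (-134807 + 23352)*(((-693)**2 - 577*(-122) - 577*(-693) - 122*(-693)) + (-24 + (-7 + 5*0))*(0*6)) = -111455*((480249 + 70394 + 399861 + 84546) + (-24 + (-7 + 0))*0) = -111455*(1035050 + (-24 - 7)*0) = -111455*(1035050 - 31*0) = -111455*(1035050 + 0) = -111455*1035050 = -115361497750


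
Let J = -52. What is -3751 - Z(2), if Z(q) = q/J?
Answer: -97525/26 ≈ -3751.0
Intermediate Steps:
Z(q) = -q/52 (Z(q) = q/(-52) = q*(-1/52) = -q/52)
-3751 - Z(2) = -3751 - (-1)*2/52 = -3751 - 1*(-1/26) = -3751 + 1/26 = -97525/26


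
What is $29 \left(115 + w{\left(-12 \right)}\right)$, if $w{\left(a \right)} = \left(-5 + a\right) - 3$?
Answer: $2755$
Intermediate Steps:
$w{\left(a \right)} = -8 + a$
$29 \left(115 + w{\left(-12 \right)}\right) = 29 \left(115 - 20\right) = 29 \cdot 95 = 2755$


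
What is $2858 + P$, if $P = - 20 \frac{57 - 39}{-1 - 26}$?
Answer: $\frac{8614}{3} \approx 2871.3$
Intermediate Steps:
$P = \frac{40}{3}$ ($P = - 20 \frac{18}{-27} = - 20 \cdot 18 \left(- \frac{1}{27}\right) = \left(-20\right) \left(- \frac{2}{3}\right) = \frac{40}{3} \approx 13.333$)
$2858 + P = 2858 + \frac{40}{3} = \frac{8614}{3}$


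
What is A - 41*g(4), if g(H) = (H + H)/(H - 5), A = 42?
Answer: 370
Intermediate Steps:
g(H) = 2*H/(-5 + H) (g(H) = (2*H)/(-5 + H) = 2*H/(-5 + H))
A - 41*g(4) = 42 - 82*4/(-5 + 4) = 42 - 82*4/(-1) = 42 - 82*4*(-1) = 42 - 41*(-8) = 42 + 328 = 370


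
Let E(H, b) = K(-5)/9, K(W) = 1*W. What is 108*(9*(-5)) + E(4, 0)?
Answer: -43745/9 ≈ -4860.6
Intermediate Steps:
K(W) = W
E(H, b) = -5/9
108*(9*(-5)) + E(4, 0) = 108*(9*(-5)) - 5/9 = 108*(-45) - 5/9 = -4860 - 5/9 = -43745/9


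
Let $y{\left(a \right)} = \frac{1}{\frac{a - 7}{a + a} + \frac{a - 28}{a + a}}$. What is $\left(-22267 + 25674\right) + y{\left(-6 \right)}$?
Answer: $\frac{160141}{47} \approx 3407.3$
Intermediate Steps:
$y{\left(a \right)} = \frac{1}{\frac{-28 + a}{2 a} + \frac{-7 + a}{2 a}}$ ($y{\left(a \right)} = \frac{1}{\frac{-7 + a}{2 a} + \frac{-28 + a}{2 a}} = \frac{1}{\frac{-28 + a}{2 a} + \frac{-7 + a}{2 a}}$)
$\left(-22267 + 25674\right) + y{\left(-6 \right)} = \left(-22267 + 25674\right) + 2 \left(-6\right) \frac{1}{-35 + 2 \left(-6\right)} = 3407 + 2 \left(-6\right) \frac{1}{-35 - 12} = 3407 + 2 \left(-6\right) \frac{1}{-47} = 3407 + 2 \left(-6\right) \left(- \frac{1}{47}\right) = 3407 + \frac{12}{47} = \frac{160141}{47}$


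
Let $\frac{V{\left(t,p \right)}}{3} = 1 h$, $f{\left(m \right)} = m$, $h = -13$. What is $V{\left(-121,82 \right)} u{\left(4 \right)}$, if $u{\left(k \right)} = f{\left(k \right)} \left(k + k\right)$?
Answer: $-1248$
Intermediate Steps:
$u{\left(k \right)} = 2 k^{2}$ ($u{\left(k \right)} = k \left(k + k\right) = k 2 k = 2 k^{2}$)
$V{\left(t,p \right)} = -39$ ($V{\left(t,p \right)} = 3 \cdot 1 \left(-13\right) = 3 \left(-13\right) = -39$)
$V{\left(-121,82 \right)} u{\left(4 \right)} = - 39 \cdot 2 \cdot 4^{2} = - 39 \cdot 2 \cdot 16 = \left(-39\right) 32 = -1248$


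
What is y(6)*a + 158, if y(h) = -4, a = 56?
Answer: -66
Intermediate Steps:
y(6)*a + 158 = -4*56 + 158 = -224 + 158 = -66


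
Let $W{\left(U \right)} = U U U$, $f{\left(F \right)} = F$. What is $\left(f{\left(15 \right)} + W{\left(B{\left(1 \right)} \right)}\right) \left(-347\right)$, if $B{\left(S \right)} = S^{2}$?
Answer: $-5552$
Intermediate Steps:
$W{\left(U \right)} = U^{3}$ ($W{\left(U \right)} = U^{2} U = U^{3}$)
$\left(f{\left(15 \right)} + W{\left(B{\left(1 \right)} \right)}\right) \left(-347\right) = \left(15 + \left(1^{2}\right)^{3}\right) \left(-347\right) = \left(15 + 1^{3}\right) \left(-347\right) = \left(15 + 1\right) \left(-347\right) = 16 \left(-347\right) = -5552$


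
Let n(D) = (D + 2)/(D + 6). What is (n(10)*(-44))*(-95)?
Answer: 3135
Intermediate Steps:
n(D) = (2 + D)/(6 + D)
(n(10)*(-44))*(-95) = (((2 + 10)/(6 + 10))*(-44))*(-95) = ((12/16)*(-44))*(-95) = (((1/16)*12)*(-44))*(-95) = ((¾)*(-44))*(-95) = -33*(-95) = 3135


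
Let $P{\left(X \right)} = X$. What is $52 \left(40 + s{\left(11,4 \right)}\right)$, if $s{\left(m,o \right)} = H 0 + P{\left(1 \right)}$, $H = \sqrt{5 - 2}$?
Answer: $2132$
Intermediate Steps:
$H = \sqrt{3} \approx 1.732$
$s{\left(m,o \right)} = 1$ ($s{\left(m,o \right)} = \sqrt{3} \cdot 0 + 1 = 0 + 1 = 1$)
$52 \left(40 + s{\left(11,4 \right)}\right) = 52 \left(40 + 1\right) = 52 \cdot 41 = 2132$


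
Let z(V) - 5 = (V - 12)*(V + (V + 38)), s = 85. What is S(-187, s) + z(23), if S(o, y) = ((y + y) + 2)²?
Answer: 30513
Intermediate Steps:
S(o, y) = (2 + 2*y)² (S(o, y) = (2*y + 2)² = (2 + 2*y)²)
z(V) = 5 + (-12 + V)*(38 + 2*V) (z(V) = 5 + (V - 12)*(V + (V + 38)) = 5 + (-12 + V)*(V + (38 + V)) = 5 + (-12 + V)*(38 + 2*V))
S(-187, s) + z(23) = 4*(1 + 85)² + (-451 + 2*23² + 14*23) = 4*86² + (-451 + 2*529 + 322) = 4*7396 + (-451 + 1058 + 322) = 29584 + 929 = 30513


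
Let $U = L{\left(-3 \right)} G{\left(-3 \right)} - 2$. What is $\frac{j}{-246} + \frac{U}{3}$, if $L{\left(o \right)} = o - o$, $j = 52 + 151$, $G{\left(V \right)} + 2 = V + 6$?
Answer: $- \frac{367}{246} \approx -1.4919$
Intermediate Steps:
$G{\left(V \right)} = 4 + V$ ($G{\left(V \right)} = -2 + \left(V + 6\right) = -2 + \left(6 + V\right) = 4 + V$)
$j = 203$
$L{\left(o \right)} = 0$
$U = -2$ ($U = 0 \left(4 - 3\right) - 2 = 0 \cdot 1 - 2 = 0 - 2 = -2$)
$\frac{j}{-246} + \frac{U}{3} = \frac{203}{-246} - \frac{2}{3} = 203 \left(- \frac{1}{246}\right) - \frac{2}{3} = - \frac{203}{246} - \frac{2}{3} = - \frac{367}{246}$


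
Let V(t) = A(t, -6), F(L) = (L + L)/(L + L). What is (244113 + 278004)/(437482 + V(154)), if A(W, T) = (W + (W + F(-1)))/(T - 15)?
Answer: 1218273/1020757 ≈ 1.1935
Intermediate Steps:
F(L) = 1 (F(L) = (2*L)/((2*L)) = (2*L)*(1/(2*L)) = 1)
A(W, T) = (1 + 2*W)/(-15 + T) (A(W, T) = (W + (W + 1))/(T - 15) = (W + (1 + W))/(-15 + T) = (1 + 2*W)/(-15 + T))
V(t) = -1/21 - 2*t/21 (V(t) = (1 + 2*t)/(-15 - 6) = (1 + 2*t)/(-21) = -(1 + 2*t)/21 = -1/21 - 2*t/21)
(244113 + 278004)/(437482 + V(154)) = (244113 + 278004)/(437482 + (-1/21 - 2/21*154)) = 522117/(437482 + (-1/21 - 44/3)) = 522117/(437482 - 103/7) = 522117/(3062271/7) = 522117*(7/3062271) = 1218273/1020757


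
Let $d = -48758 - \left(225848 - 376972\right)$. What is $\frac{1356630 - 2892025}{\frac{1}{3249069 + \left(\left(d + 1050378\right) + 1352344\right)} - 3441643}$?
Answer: $\frac{1766980777403}{3960750831990} \approx 0.44612$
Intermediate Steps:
$d = 102366$ ($d = -48758 - -151124 = -48758 + 151124 = 102366$)
$\frac{1356630 - 2892025}{\frac{1}{3249069 + \left(\left(d + 1050378\right) + 1352344\right)} - 3441643} = \frac{1356630 - 2892025}{\frac{1}{3249069 + \left(\left(102366 + 1050378\right) + 1352344\right)} - 3441643} = - \frac{1535395}{\frac{1}{3249069 + \left(1152744 + 1352344\right)} - 3441643} = - \frac{1535395}{\frac{1}{3249069 + 2505088} - 3441643} = - \frac{1535395}{\frac{1}{5754157} - 3441643} = - \frac{1535395}{- \frac{19803754159950}{5754157}} = \left(-1535395\right) \left(- \frac{5754157}{19803754159950}\right) = \frac{1766980777403}{3960750831990}$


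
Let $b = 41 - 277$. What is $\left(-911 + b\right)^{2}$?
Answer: $1315609$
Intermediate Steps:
$b = -236$ ($b = 41 - 277 = -236$)
$\left(-911 + b\right)^{2} = \left(-911 - 236\right)^{2} = \left(-1147\right)^{2} = 1315609$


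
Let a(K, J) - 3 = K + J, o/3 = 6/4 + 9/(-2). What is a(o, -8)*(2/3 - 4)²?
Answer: -1400/9 ≈ -155.56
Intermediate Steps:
o = -9 (o = 3*(6/4 + 9/(-2)) = 3*(6*(¼) + 9*(-½)) = 3*(3/2 - 9/2) = 3*(-3) = -9)
a(K, J) = 3 + J + K (a(K, J) = 3 + (K + J) = 3 + (J + K) = 3 + J + K)
a(o, -8)*(2/3 - 4)² = (3 - 8 - 9)*(2/3 - 4)² = -14*(2*(⅓) - 4)² = -14*(⅔ - 4)² = -14*(-10/3)² = -14*100/9 = -1400/9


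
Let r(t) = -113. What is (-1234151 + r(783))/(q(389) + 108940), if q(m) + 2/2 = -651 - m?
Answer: -1234264/107899 ≈ -11.439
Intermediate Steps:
q(m) = -652 - m (q(m) = -1 + (-651 - m) = -652 - m)
(-1234151 + r(783))/(q(389) + 108940) = (-1234151 - 113)/((-652 - 1*389) + 108940) = -1234264/((-652 - 389) + 108940) = -1234264/(-1041 + 108940) = -1234264/107899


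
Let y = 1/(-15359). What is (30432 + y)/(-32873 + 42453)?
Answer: 467405087/147139220 ≈ 3.1766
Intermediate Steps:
y = -1/15359 ≈ -6.5108e-5
(30432 + y)/(-32873 + 42453) = (30432 - 1/15359)/(-32873 + 42453) = (467405087/15359)/9580 = (467405087/15359)*(1/9580) = 467405087/147139220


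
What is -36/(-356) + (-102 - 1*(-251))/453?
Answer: 17338/40317 ≈ 0.43004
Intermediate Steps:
-36/(-356) + (-102 - 1*(-251))/453 = -36*(-1/356) + (-102 + 251)*(1/453) = 9/89 + 149*(1/453) = 9/89 + 149/453 = 17338/40317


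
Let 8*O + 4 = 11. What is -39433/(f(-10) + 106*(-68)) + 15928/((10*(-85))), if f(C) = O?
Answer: -325108148/24504225 ≈ -13.267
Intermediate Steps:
O = 7/8 (O = -1/2 + (1/8)*11 = -1/2 + 11/8 = 7/8 ≈ 0.87500)
f(C) = 7/8
-39433/(f(-10) + 106*(-68)) + 15928/((10*(-85))) = -39433/(7/8 + 106*(-68)) + 15928/((10*(-85))) = -39433/(7/8 - 7208) + 15928/(-850) = -39433/(-57657/8) + 15928*(-1/850) = -39433*(-8/57657) - 7964/425 = 315464/57657 - 7964/425 = -325108148/24504225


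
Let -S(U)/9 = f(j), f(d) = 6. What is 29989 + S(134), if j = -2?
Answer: 29935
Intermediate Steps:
S(U) = -54 (S(U) = -9*6 = -54)
29989 + S(134) = 29989 - 54 = 29935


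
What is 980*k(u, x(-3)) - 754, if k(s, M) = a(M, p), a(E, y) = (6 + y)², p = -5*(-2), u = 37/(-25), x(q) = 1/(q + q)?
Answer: 250126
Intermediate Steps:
x(q) = 1/(2*q)
u = -37/25 (u = 37*(-1/25) = -37/25 ≈ -1.4800)
p = 10
k(s, M) = 256 (k(s, M) = (6 + 10)² = 16² = 256)
980*k(u, x(-3)) - 754 = 980*256 - 754 = 250880 - 754 = 250126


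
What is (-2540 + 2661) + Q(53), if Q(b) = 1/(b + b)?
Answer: 12827/106 ≈ 121.01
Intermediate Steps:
Q(b) = 1/(2*b)
(-2540 + 2661) + Q(53) = (-2540 + 2661) + (½)/53 = 121 + (½)*(1/53) = 121 + 1/106 = 12827/106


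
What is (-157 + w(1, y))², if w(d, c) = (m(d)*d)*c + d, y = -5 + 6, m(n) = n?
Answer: 24025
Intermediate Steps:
y = 1
w(d, c) = d + c*d² (w(d, c) = (d*d)*c + d = d²*c + d = c*d² + d = d + c*d²)
(-157 + w(1, y))² = (-157 + 1*(1 + 1*1))² = (-157 + 1*(1 + 1))² = (-157 + 1*2)² = (-157 + 2)² = (-155)² = 24025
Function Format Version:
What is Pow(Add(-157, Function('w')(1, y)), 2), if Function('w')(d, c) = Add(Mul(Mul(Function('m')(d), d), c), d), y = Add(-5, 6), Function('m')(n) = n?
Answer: 24025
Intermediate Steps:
y = 1
Function('w')(d, c) = Add(d, Mul(c, Pow(d, 2))) (Function('w')(d, c) = Add(Mul(Mul(d, d), c), d) = Add(Mul(Pow(d, 2), c), d) = Add(Mul(c, Pow(d, 2)), d) = Add(d, Mul(c, Pow(d, 2))))
Pow(Add(-157, Function('w')(1, y)), 2) = Pow(Add(-157, Mul(1, Add(1, Mul(1, 1)))), 2) = Pow(Add(-157, Mul(1, Add(1, 1))), 2) = Pow(Add(-157, Mul(1, 2)), 2) = Pow(Add(-157, 2), 2) = Pow(-155, 2) = 24025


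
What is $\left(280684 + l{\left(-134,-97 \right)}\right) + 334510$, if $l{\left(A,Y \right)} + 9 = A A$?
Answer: $633141$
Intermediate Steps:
$l{\left(A,Y \right)} = -9 + A^{2}$ ($l{\left(A,Y \right)} = -9 + A A = -9 + A^{2}$)
$\left(280684 + l{\left(-134,-97 \right)}\right) + 334510 = \left(280684 - \left(9 - \left(-134\right)^{2}\right)\right) + 334510 = \left(280684 + \left(-9 + 17956\right)\right) + 334510 = \left(280684 + 17947\right) + 334510 = 298631 + 334510 = 633141$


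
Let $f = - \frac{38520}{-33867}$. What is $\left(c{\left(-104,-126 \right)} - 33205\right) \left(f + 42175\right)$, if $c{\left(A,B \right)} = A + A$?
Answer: $- \frac{5302937301465}{3763} \approx -1.4092 \cdot 10^{9}$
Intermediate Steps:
$c{\left(A,B \right)} = 2 A$
$f = \frac{4280}{3763}$ ($f = - \frac{38520 \left(-1\right)}{33867} = \left(-1\right) \left(- \frac{4280}{3763}\right) = \frac{4280}{3763} \approx 1.1374$)
$\left(c{\left(-104,-126 \right)} - 33205\right) \left(f + 42175\right) = \left(2 \left(-104\right) - 33205\right) \left(\frac{4280}{3763} + 42175\right) = \left(-208 - 33205\right) \frac{158708805}{3763} = \left(-33413\right) \frac{158708805}{3763} = - \frac{5302937301465}{3763}$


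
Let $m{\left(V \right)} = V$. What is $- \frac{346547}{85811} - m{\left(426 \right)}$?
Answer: $- \frac{36902033}{85811} \approx -430.04$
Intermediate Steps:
$- \frac{346547}{85811} - m{\left(426 \right)} = - \frac{346547}{85811} - 426 = - \frac{36902033}{85811}$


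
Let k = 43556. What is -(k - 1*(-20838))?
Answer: -64394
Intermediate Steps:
-(k - 1*(-20838)) = -(43556 - 1*(-20838)) = -(43556 + 20838) = -1*64394 = -64394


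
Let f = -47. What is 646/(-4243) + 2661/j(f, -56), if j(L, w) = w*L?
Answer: 9590351/11167576 ≈ 0.85877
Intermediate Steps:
j(L, w) = L*w
646/(-4243) + 2661/j(f, -56) = 646/(-4243) + 2661/((-47*(-56))) = 646*(-1/4243) + 2661/2632 = -646/4243 + 2661*(1/2632) = -646/4243 + 2661/2632 = 9590351/11167576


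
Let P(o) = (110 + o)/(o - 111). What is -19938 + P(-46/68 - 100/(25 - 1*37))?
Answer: -210178459/10541 ≈ -19939.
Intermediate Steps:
P(o) = (110 + o)/(-111 + o)
-19938 + P(-46/68 - 100/(25 - 1*37)) = -19938 + (110 + (-46/68 - 100/(25 - 1*37)))/(-111 + (-46/68 - 100/(25 - 1*37))) = -19938 + (110 + (-46*1/68 - 100/(25 - 37)))/(-111 + (-46*1/68 - 100/(25 - 37))) = -19938 + (110 + (-23/34 - 100/(-12)))/(-111 + (-23/34 - 100/(-12))) = -19938 + (110 + (-23/34 - 100*(-1/12)))/(-111 + (-23/34 - 100*(-1/12))) = -19938 + (110 + (-23/34 + 25/3))/(-111 + (-23/34 + 25/3)) = -19938 + (110 + 781/102)/(-111 + 781/102) = -19938 + (12001/102)/(-10541/102) = -19938 - 102/10541*12001/102 = -19938 - 12001/10541 = -210178459/10541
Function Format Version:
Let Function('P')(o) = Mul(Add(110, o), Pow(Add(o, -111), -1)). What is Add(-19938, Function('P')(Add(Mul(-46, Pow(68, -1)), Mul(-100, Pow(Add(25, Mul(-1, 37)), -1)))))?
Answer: Rational(-210178459, 10541) ≈ -19939.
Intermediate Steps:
Function('P')(o) = Mul(Pow(Add(-111, o), -1), Add(110, o)) (Function('P')(o) = Mul(Add(110, o), Pow(Add(-111, o), -1)) = Mul(Pow(Add(-111, o), -1), Add(110, o)))
Add(-19938, Function('P')(Add(Mul(-46, Pow(68, -1)), Mul(-100, Pow(Add(25, Mul(-1, 37)), -1))))) = Add(-19938, Mul(Pow(Add(-111, Add(Mul(-46, Pow(68, -1)), Mul(-100, Pow(Add(25, Mul(-1, 37)), -1)))), -1), Add(110, Add(Mul(-46, Pow(68, -1)), Mul(-100, Pow(Add(25, Mul(-1, 37)), -1)))))) = Add(-19938, Mul(Pow(Add(-111, Add(Mul(-46, Rational(1, 68)), Mul(-100, Pow(Add(25, -37), -1)))), -1), Add(110, Add(Mul(-46, Rational(1, 68)), Mul(-100, Pow(Add(25, -37), -1)))))) = Add(-19938, Mul(Pow(Add(-111, Add(Rational(-23, 34), Mul(-100, Pow(-12, -1)))), -1), Add(110, Add(Rational(-23, 34), Mul(-100, Pow(-12, -1)))))) = Add(-19938, Mul(Pow(Add(-111, Add(Rational(-23, 34), Mul(-100, Rational(-1, 12)))), -1), Add(110, Add(Rational(-23, 34), Mul(-100, Rational(-1, 12)))))) = Add(-19938, Mul(Pow(Add(-111, Add(Rational(-23, 34), Rational(25, 3))), -1), Add(110, Add(Rational(-23, 34), Rational(25, 3))))) = Add(-19938, Mul(Pow(Add(-111, Rational(781, 102)), -1), Add(110, Rational(781, 102)))) = Add(-19938, Mul(Pow(Rational(-10541, 102), -1), Rational(12001, 102))) = Add(-19938, Mul(Rational(-102, 10541), Rational(12001, 102))) = Add(-19938, Rational(-12001, 10541)) = Rational(-210178459, 10541)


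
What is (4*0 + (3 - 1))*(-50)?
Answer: -100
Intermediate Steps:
(4*0 + (3 - 1))*(-50) = (0 + 2)*(-50) = 2*(-50) = -100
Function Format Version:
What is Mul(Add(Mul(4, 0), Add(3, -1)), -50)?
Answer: -100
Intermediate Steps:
Mul(Add(Mul(4, 0), Add(3, -1)), -50) = Mul(Add(0, 2), -50) = Mul(2, -50) = -100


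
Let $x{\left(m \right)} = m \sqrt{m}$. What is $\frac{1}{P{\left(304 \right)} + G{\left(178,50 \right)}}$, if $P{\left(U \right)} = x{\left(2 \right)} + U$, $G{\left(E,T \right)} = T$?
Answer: $\frac{177}{62654} - \frac{\sqrt{2}}{62654} \approx 0.0028025$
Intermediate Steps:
$x{\left(m \right)} = m^{\frac{3}{2}}$
$P{\left(U \right)} = U + 2 \sqrt{2}$ ($P{\left(U \right)} = 2^{\frac{3}{2}} + U = 2 \sqrt{2} + U = U + 2 \sqrt{2}$)
$\frac{1}{P{\left(304 \right)} + G{\left(178,50 \right)}} = \frac{1}{\left(304 + 2 \sqrt{2}\right) + 50} = \frac{1}{354 + 2 \sqrt{2}}$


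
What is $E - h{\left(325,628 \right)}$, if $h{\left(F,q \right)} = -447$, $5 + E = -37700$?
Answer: $-37258$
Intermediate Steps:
$E = -37705$ ($E = -5 - 37700 = -37705$)
$E - h{\left(325,628 \right)} = -37705 - -447 = -37705 + 447 = -37258$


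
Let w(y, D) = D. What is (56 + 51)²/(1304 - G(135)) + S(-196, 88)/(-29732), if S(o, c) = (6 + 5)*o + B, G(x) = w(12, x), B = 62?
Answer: 171424777/17378354 ≈ 9.8643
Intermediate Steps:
G(x) = x
S(o, c) = 62 + 11*o (S(o, c) = (6 + 5)*o + 62 = 11*o + 62 = 62 + 11*o)
(56 + 51)²/(1304 - G(135)) + S(-196, 88)/(-29732) = (56 + 51)²/(1304 - 1*135) + (62 + 11*(-196))/(-29732) = 107²/(1304 - 135) + (62 - 2156)*(-1/29732) = 11449/1169 - 2094*(-1/29732) = 11449*(1/1169) + 1047/14866 = 11449/1169 + 1047/14866 = 171424777/17378354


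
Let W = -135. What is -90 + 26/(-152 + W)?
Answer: -25856/287 ≈ -90.091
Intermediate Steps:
-90 + 26/(-152 + W) = -90 + 26/(-152 - 135) = -90 + 26/(-287) = -90 - 1/287*26 = -90 - 26/287 = -25856/287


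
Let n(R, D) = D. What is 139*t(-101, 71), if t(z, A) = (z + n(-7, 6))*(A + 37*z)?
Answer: 48409530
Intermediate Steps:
t(z, A) = (6 + z)*(A + 37*z) (t(z, A) = (z + 6)*(A + 37*z) = (6 + z)*(A + 37*z))
139*t(-101, 71) = 139*(6*71 + 37*(-101)² + 222*(-101) + 71*(-101)) = 139*(426 + 37*10201 - 22422 - 7171) = 139*(426 + 377437 - 22422 - 7171) = 139*348270 = 48409530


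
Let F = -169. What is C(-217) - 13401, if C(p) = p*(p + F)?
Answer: 70361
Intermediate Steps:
C(p) = p*(-169 + p) (C(p) = p*(p - 169) = p*(-169 + p))
C(-217) - 13401 = -217*(-169 - 217) - 13401 = -217*(-386) - 13401 = 83762 - 13401 = 70361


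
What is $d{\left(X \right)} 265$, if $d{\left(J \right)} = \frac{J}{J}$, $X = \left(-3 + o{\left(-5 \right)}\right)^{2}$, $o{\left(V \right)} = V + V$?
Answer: $265$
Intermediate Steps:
$o{\left(V \right)} = 2 V$
$X = 169$ ($X = \left(-3 + 2 \left(-5\right)\right)^{2} = \left(-3 - 10\right)^{2} = \left(-13\right)^{2} = 169$)
$d{\left(J \right)} = 1$
$d{\left(X \right)} 265 = 1 \cdot 265 = 265$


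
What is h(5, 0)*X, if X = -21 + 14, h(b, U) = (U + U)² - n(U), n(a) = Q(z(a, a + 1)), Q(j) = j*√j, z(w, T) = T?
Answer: 7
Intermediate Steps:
Q(j) = j^(3/2)
n(a) = (1 + a)^(3/2) (n(a) = (a + 1)^(3/2) = (1 + a)^(3/2))
h(b, U) = -(1 + U)^(3/2) + 4*U² (h(b, U) = (U + U)² - (1 + U)^(3/2) = (2*U)² - (1 + U)^(3/2) = 4*U² - (1 + U)^(3/2) = -(1 + U)^(3/2) + 4*U²)
X = -7
h(5, 0)*X = (-(1 + 0)^(3/2) + 4*0²)*(-7) = (-1^(3/2) + 4*0)*(-7) = (-1*1 + 0)*(-7) = (-1 + 0)*(-7) = -1*(-7) = 7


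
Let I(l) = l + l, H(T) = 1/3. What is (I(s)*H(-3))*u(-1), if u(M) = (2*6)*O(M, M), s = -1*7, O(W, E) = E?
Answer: 56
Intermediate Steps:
s = -7
H(T) = ⅓
u(M) = 12*M (u(M) = (2*6)*M = 12*M)
I(l) = 2*l
(I(s)*H(-3))*u(-1) = ((2*(-7))*(⅓))*(12*(-1)) = -14*⅓*(-12) = -14/3*(-12) = 56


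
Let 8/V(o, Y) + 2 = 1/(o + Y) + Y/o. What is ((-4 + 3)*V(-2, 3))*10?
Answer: 32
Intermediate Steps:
V(o, Y) = 8/(-2 + 1/(Y + o) + Y/o) (V(o, Y) = 8/(-2 + (1/(o + Y) + Y/o)) = 8/(-2 + (1/(Y + o) + Y/o)) = 8/(-2 + 1/(Y + o) + Y/o))
((-4 + 3)*V(-2, 3))*10 = ((-4 + 3)*(8*(-2)*(3 - 2)/(-2 + 3² - 2*(-2)² - 1*3*(-2))))*10 = -8*(-2)/(-2 + 9 - 2*4 + 6)*10 = -8*(-2)/(-2 + 9 - 8 + 6)*10 = -8*(-2)/5*10 = -1*(-16/5)*10 = (16/5)*10 = 32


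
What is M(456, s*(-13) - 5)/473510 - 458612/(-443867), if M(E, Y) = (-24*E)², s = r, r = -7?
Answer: 26689806095516/105087731585 ≈ 253.98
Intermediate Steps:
s = -7
M(E, Y) = 576*E²
M(456, s*(-13) - 5)/473510 - 458612/(-443867) = (576*456²)/473510 - 458612/(-443867) = (576*207936)*(1/473510) - 458612*(-1/443867) = 119771136*(1/473510) + 458612/443867 = 59885568/236755 + 458612/443867 = 26689806095516/105087731585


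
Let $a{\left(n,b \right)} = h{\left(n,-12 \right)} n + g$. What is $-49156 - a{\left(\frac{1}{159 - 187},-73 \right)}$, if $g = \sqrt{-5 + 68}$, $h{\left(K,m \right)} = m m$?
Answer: $- \frac{344056}{7} - 3 \sqrt{7} \approx -49159.0$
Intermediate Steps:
$h{\left(K,m \right)} = m^{2}$
$g = 3 \sqrt{7}$ ($g = \sqrt{63} = 3 \sqrt{7} \approx 7.9373$)
$a{\left(n,b \right)} = 3 \sqrt{7} + 144 n$ ($a{\left(n,b \right)} = \left(-12\right)^{2} n + 3 \sqrt{7} = 144 n + 3 \sqrt{7} = 3 \sqrt{7} + 144 n$)
$-49156 - a{\left(\frac{1}{159 - 187},-73 \right)} = -49156 - \left(3 \sqrt{7} + \frac{144}{159 - 187}\right) = -49156 - \left(3 \sqrt{7} + \frac{144}{-28}\right) = -49156 - \left(3 \sqrt{7} + 144 \left(- \frac{1}{28}\right)\right) = -49156 - \left(3 \sqrt{7} - \frac{36}{7}\right) = -49156 - \left(- \frac{36}{7} + 3 \sqrt{7}\right) = -49156 + \left(\frac{36}{7} - 3 \sqrt{7}\right) = - \frac{344056}{7} - 3 \sqrt{7}$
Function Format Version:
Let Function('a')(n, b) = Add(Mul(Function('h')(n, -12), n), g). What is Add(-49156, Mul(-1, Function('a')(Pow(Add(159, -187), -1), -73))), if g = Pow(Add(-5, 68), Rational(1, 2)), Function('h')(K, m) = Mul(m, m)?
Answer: Add(Rational(-344056, 7), Mul(-3, Pow(7, Rational(1, 2)))) ≈ -49159.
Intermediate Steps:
Function('h')(K, m) = Pow(m, 2)
g = Mul(3, Pow(7, Rational(1, 2))) (g = Pow(63, Rational(1, 2)) = Mul(3, Pow(7, Rational(1, 2))) ≈ 7.9373)
Function('a')(n, b) = Add(Mul(3, Pow(7, Rational(1, 2))), Mul(144, n)) (Function('a')(n, b) = Add(Mul(Pow(-12, 2), n), Mul(3, Pow(7, Rational(1, 2)))) = Add(Mul(144, n), Mul(3, Pow(7, Rational(1, 2)))) = Add(Mul(3, Pow(7, Rational(1, 2))), Mul(144, n)))
Add(-49156, Mul(-1, Function('a')(Pow(Add(159, -187), -1), -73))) = Add(-49156, Mul(-1, Add(Mul(3, Pow(7, Rational(1, 2))), Mul(144, Pow(Add(159, -187), -1))))) = Add(-49156, Mul(-1, Add(Mul(3, Pow(7, Rational(1, 2))), Mul(144, Pow(-28, -1))))) = Add(-49156, Mul(-1, Add(Mul(3, Pow(7, Rational(1, 2))), Mul(144, Rational(-1, 28))))) = Add(-49156, Mul(-1, Add(Mul(3, Pow(7, Rational(1, 2))), Rational(-36, 7)))) = Add(-49156, Mul(-1, Add(Rational(-36, 7), Mul(3, Pow(7, Rational(1, 2)))))) = Add(-49156, Add(Rational(36, 7), Mul(-3, Pow(7, Rational(1, 2))))) = Add(Rational(-344056, 7), Mul(-3, Pow(7, Rational(1, 2))))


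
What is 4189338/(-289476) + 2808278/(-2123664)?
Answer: -134856602455/8538191112 ≈ -15.795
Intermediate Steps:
4189338/(-289476) + 2808278/(-2123664) = 4189338*(-1/289476) + 2808278*(-1/2123664) = -232741/16082 - 1404139/1061832 = -134856602455/8538191112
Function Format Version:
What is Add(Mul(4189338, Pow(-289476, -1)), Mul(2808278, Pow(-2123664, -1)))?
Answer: Rational(-134856602455, 8538191112) ≈ -15.795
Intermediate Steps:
Add(Mul(4189338, Pow(-289476, -1)), Mul(2808278, Pow(-2123664, -1))) = Add(Mul(4189338, Rational(-1, 289476)), Mul(2808278, Rational(-1, 2123664))) = Add(Rational(-232741, 16082), Rational(-1404139, 1061832)) = Rational(-134856602455, 8538191112)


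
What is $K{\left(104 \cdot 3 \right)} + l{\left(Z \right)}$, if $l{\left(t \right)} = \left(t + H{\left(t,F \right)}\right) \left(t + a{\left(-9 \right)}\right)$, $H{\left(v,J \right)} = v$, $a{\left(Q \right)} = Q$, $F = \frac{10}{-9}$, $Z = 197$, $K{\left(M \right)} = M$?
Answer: $74384$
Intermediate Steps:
$F = - \frac{10}{9}$ ($F = 10 \left(- \frac{1}{9}\right) = - \frac{10}{9} \approx -1.1111$)
$l{\left(t \right)} = 2 t \left(-9 + t\right)$ ($l{\left(t \right)} = \left(t + t\right) \left(t - 9\right) = 2 t \left(-9 + t\right)$)
$K{\left(104 \cdot 3 \right)} + l{\left(Z \right)} = 104 \cdot 3 + 2 \cdot 197 \left(-9 + 197\right) = 312 + 2 \cdot 197 \cdot 188 = 312 + 74072 = 74384$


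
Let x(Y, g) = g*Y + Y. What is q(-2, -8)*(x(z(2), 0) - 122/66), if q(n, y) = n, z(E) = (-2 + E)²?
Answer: 122/33 ≈ 3.6970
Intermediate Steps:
x(Y, g) = Y + Y*g (x(Y, g) = Y*g + Y = Y + Y*g)
q(-2, -8)*(x(z(2), 0) - 122/66) = -2*((-2 + 2)²*(1 + 0) - 122/66) = -2*(0²*1 - 122*1/66) = -2*(0*1 - 61/33) = -2*(0 - 61/33) = -2*(-61/33) = 122/33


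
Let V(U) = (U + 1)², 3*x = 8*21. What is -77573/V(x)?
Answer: -77573/3249 ≈ -23.876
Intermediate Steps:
x = 56 (x = (8*21)/3 = (⅓)*168 = 56)
V(U) = (1 + U)²
-77573/V(x) = -77573/(1 + 56)² = -77573/(57²) = -77573/3249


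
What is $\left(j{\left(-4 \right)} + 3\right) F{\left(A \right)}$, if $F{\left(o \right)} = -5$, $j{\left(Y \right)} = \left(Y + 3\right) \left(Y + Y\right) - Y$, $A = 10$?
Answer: $-75$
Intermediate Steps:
$j{\left(Y \right)} = - Y + 2 Y \left(3 + Y\right)$ ($j{\left(Y \right)} = \left(3 + Y\right) 2 Y - Y = 2 Y \left(3 + Y\right) - Y = - Y + 2 Y \left(3 + Y\right)$)
$\left(j{\left(-4 \right)} + 3\right) F{\left(A \right)} = \left(- 4 \left(5 + 2 \left(-4\right)\right) + 3\right) \left(-5\right) = \left(- 4 \left(5 - 8\right) + 3\right) \left(-5\right) = \left(\left(-4\right) \left(-3\right) + 3\right) \left(-5\right) = \left(12 + 3\right) \left(-5\right) = 15 \left(-5\right) = -75$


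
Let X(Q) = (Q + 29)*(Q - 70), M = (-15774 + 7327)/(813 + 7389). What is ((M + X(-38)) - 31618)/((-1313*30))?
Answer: 251366939/323076780 ≈ 0.77804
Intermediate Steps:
M = -8447/8202 ≈ -1.0299
X(Q) = (-70 + Q)*(29 + Q) (X(Q) = (29 + Q)*(-70 + Q) = (-70 + Q)*(29 + Q))
((M + X(-38)) - 31618)/((-1313*30)) = ((-8447/8202 + (-2030 + (-38)² - 41*(-38))) - 31618)/((-1313*30)) = ((-8447/8202 + (-2030 + 1444 + 1558)) - 31618)/(-39390) = ((-8447/8202 + 972) - 31618)*(-1/39390) = (7963897/8202 - 31618)*(-1/39390) = -251366939/8202*(-1/39390) = 251366939/323076780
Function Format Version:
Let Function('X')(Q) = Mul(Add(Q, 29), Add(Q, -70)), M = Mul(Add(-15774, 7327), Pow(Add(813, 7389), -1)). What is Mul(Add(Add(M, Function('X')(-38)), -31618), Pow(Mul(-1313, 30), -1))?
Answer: Rational(251366939, 323076780) ≈ 0.77804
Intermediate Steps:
M = Rational(-8447, 8202) (M = Mul(-8447, Pow(8202, -1)) = Mul(-8447, Rational(1, 8202)) = Rational(-8447, 8202) ≈ -1.0299)
Function('X')(Q) = Mul(Add(-70, Q), Add(29, Q)) (Function('X')(Q) = Mul(Add(29, Q), Add(-70, Q)) = Mul(Add(-70, Q), Add(29, Q)))
Mul(Add(Add(M, Function('X')(-38)), -31618), Pow(Mul(-1313, 30), -1)) = Mul(Add(Add(Rational(-8447, 8202), Add(-2030, Pow(-38, 2), Mul(-41, -38))), -31618), Pow(Mul(-1313, 30), -1)) = Mul(Add(Add(Rational(-8447, 8202), Add(-2030, 1444, 1558)), -31618), Pow(-39390, -1)) = Mul(Add(Add(Rational(-8447, 8202), 972), -31618), Rational(-1, 39390)) = Mul(Add(Rational(7963897, 8202), -31618), Rational(-1, 39390)) = Mul(Rational(-251366939, 8202), Rational(-1, 39390)) = Rational(251366939, 323076780)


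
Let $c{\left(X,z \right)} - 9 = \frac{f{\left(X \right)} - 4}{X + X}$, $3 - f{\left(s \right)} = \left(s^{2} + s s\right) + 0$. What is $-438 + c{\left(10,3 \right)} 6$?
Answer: $- \frac{4443}{10} \approx -444.3$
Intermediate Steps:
$f{\left(s \right)} = 3 - 2 s^{2}$ ($f{\left(s \right)} = 3 - \left(\left(s^{2} + s s\right) + 0\right) = 3 - \left(\left(s^{2} + s^{2}\right) + 0\right) = 3 - \left(2 s^{2} + 0\right) = 3 - 2 s^{2}$)
$c{\left(X,z \right)} = 9 + \frac{-1 - 2 X^{2}}{2 X}$ ($c{\left(X,z \right)} = 9 + \frac{\left(3 - 2 X^{2}\right) - 4}{X + X} = 9 + \frac{-1 - 2 X^{2}}{2 X}$)
$-438 + c{\left(10,3 \right)} 6 = -438 + \left(9 - 10 - \frac{1}{2 \cdot 10}\right) 6 = -438 + \left(9 - 10 - \frac{1}{20}\right) 6 = -438 - \frac{63}{10} = - \frac{4443}{10}$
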